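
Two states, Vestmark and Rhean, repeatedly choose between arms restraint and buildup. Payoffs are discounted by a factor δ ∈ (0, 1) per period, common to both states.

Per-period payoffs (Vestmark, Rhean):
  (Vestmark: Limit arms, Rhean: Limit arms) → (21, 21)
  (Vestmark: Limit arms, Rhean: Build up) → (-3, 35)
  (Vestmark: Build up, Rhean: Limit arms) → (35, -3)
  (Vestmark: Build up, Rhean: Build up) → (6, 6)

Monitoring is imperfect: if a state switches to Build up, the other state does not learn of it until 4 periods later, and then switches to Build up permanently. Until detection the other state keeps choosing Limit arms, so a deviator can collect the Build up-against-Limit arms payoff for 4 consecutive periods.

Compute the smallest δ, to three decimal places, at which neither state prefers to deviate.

The best deviation is to choose Build up for all 4 undetected periods, earning 35 each, then 6 forever once detected.
Deviation value: 35(1−δ^4)/(1−δ) + 6δ^4/(1−δ); cooperation value: 21/(1−δ).
IC: 21 ≥ 35(1−δ^4) + 6δ^4 = 35 − 29δ^4.
So δ^4 ≥ 14/29, giving δ ≥ (14/29)^(1/4) ≈ 0.834.

0.834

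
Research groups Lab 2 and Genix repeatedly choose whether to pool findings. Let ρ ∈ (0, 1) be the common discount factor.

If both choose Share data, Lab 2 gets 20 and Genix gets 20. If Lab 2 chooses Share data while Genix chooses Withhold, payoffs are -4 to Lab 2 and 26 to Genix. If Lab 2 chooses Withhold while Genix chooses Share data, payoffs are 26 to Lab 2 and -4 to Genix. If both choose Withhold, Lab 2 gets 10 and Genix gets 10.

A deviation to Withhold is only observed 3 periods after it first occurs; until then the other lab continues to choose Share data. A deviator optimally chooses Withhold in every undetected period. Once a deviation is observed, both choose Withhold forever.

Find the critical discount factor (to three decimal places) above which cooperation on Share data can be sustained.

Deviating for the 3 undetected periods gains 26−20 = 6 per period over cooperation, then loses 20−10 = 10 per period forever once punishment starts.
Gain: 6(1 + ρ + … + ρ^2); loss: 10·ρ^3/(1−ρ).
No profitable deviation ⇔ 6(1−ρ^3) ≤ 10·ρ^3, i.e. ρ^3 ≥ 6/(6+10) = 3/8.
Hence ρ ≥ (3/8)^(1/3) ≈ 0.721.

0.721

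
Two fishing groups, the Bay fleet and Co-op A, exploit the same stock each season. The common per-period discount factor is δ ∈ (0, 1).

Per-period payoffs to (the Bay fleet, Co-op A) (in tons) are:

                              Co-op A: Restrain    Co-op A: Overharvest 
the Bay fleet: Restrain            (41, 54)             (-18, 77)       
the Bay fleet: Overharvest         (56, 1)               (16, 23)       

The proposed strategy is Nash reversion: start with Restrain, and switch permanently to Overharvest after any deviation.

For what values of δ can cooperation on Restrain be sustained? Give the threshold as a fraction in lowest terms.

the Bay fleet's threshold: (56−41)/(56−16) = 3/8.
Co-op A's threshold: (77−54)/(77−23) = 23/54.
3/8 < 23/54, so Co-op A binds and δ* = 23/54.

23/54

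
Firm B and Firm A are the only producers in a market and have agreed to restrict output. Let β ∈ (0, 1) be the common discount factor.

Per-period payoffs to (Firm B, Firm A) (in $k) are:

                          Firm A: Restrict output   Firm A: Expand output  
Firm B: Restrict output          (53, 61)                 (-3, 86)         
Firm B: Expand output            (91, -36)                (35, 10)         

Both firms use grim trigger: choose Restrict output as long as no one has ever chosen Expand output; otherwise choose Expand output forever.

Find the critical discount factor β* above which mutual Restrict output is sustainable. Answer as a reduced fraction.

19/28

Firm B: cooperation gives 53 each period; deviation gives 91 once then 35 forever.
  53/(1−β) ≥ 91 + 35β/(1−β) ⇒ β ≥ 38/56 = 19/28.
Firm A: cooperation gives 61 each period; deviation gives 86 once then 10 forever.
  β ≥ 25/76.
Both must hold, so the binding constraint is Firm B's: β ≥ 19/28.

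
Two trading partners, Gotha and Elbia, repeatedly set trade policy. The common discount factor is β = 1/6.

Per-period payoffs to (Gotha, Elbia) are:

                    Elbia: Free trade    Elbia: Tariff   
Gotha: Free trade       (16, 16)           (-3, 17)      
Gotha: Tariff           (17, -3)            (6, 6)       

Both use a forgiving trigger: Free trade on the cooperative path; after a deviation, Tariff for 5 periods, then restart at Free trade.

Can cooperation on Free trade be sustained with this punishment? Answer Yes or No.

Yes

IC: β+…+β^5 ≥ (17−16)/(16−6) = 1/10.
At β = 1/6: partial sum = 0.2000 ≥ 0.1000. Cooperation sustainable.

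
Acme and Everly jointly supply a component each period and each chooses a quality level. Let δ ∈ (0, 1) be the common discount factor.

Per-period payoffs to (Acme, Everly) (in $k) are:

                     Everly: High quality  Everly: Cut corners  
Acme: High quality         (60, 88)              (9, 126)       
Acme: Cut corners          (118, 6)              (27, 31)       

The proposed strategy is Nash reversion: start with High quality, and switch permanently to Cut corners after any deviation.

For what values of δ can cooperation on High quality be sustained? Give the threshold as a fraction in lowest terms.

Acme: cooperation gives 60 each period; deviation gives 118 once then 27 forever.
  60/(1−δ) ≥ 118 + 27δ/(1−δ) ⇒ δ ≥ 58/91.
Everly: cooperation gives 88 each period; deviation gives 126 once then 31 forever.
  δ ≥ 38/95 = 2/5.
Both must hold, so the binding constraint is Acme's: δ ≥ 58/91.

58/91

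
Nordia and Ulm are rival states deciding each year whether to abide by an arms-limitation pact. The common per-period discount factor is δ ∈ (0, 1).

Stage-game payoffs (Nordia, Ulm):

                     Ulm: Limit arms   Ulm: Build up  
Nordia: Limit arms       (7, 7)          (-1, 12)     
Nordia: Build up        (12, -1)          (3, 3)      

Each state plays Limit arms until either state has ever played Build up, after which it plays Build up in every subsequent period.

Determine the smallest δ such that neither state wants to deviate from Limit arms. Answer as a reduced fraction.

Cooperation forever yields 7 each period: 7/(1−δ).
Deviating yields 12 once, then 3 forever: 12 + 3δ/(1−δ).
No profitable deviation requires 7/(1−δ) ≥ 12 + 3δ/(1−δ).
Multiplying by (1−δ): 7 ≥ 12(1−δ) + 3δ = 12 − 9δ.
So 9δ ≥ 5, i.e. δ ≥ 5/9.

5/9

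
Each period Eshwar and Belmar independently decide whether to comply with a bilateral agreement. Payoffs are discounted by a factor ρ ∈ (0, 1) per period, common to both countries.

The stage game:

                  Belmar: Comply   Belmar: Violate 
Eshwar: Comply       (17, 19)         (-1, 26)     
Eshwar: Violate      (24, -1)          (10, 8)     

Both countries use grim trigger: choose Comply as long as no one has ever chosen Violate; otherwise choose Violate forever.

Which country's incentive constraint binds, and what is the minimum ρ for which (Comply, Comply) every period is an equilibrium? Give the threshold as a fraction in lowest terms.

Eshwar's threshold: (24−17)/(24−10) = 1/2.
Belmar's threshold: (26−19)/(26−8) = 7/18.
1/2 > 7/18, so Eshwar binds and ρ* = 1/2.

Eshwar; ρ ≥ 1/2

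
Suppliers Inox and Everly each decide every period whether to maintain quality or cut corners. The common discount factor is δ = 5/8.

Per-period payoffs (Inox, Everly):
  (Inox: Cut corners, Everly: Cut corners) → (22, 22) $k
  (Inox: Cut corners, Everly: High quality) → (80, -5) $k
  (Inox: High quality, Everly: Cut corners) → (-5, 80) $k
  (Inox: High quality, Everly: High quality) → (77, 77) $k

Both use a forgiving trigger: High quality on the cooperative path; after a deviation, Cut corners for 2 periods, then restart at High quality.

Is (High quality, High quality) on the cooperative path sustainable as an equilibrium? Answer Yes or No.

Yes

Comparing payoff streams over the 3 periods until play realigns: cooperate → 77(1+δ+…+δ^2); deviate → 80 + 22(δ+…+δ^2).
Cooperation is sustained iff (77−22)(δ+…+δ^2) ≥ 80−77.
δ+…+δ^2 = 5/8·(1−(5/8)^2)/(1−5/8) = 1.0156, and (80−77)/(77−22) = 0.0545.
1.0156 ≥ 0.0545, so cooperation is sustainable.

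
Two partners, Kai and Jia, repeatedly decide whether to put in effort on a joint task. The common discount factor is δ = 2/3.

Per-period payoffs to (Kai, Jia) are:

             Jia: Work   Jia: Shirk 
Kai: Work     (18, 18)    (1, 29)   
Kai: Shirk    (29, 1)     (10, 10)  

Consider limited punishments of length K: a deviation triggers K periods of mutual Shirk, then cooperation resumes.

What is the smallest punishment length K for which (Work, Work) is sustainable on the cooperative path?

3

Need Σ_{k=1}^{K} δ^k ≥ (29−18)/(18−10) = 1.3750 at δ = 2/3.
At K = 2 the sum is 1.1111 < 1.3750; at K = 3 it is 1.4074 ≥ 1.3750.
So the minimum punishment length is K = 3.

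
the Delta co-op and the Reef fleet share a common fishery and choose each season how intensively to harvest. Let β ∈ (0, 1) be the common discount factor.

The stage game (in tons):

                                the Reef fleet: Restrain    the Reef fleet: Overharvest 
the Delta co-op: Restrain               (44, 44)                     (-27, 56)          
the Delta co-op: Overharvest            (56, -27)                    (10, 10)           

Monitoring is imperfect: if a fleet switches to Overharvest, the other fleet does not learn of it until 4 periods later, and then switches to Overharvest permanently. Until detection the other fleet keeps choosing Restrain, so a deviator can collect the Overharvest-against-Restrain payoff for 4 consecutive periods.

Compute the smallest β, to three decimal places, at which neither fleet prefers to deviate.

Deviating for the 4 undetected periods gains 56−44 = 12 per period over cooperation, then loses 44−10 = 34 per period forever once punishment starts.
Gain: 12(1 + β + … + β^3); loss: 34·β^4/(1−β).
No profitable deviation ⇔ 12(1−β^4) ≤ 34·β^4, i.e. β^4 ≥ 12/(12+34) = 6/23.
Hence β ≥ (6/23)^(1/4) ≈ 0.715.

0.715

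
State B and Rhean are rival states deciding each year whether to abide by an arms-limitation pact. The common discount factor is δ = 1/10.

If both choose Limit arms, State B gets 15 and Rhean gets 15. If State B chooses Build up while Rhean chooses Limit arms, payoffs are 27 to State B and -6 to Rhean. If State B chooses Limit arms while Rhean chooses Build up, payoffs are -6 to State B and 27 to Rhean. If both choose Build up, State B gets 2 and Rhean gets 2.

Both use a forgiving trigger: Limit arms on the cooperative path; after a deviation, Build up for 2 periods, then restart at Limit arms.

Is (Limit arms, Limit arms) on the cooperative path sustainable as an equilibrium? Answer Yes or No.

Comparing payoff streams over the 3 periods until play realigns: cooperate → 15(1+δ+…+δ^2); deviate → 27 + 2(δ+…+δ^2).
Cooperation is sustained iff (15−2)(δ+…+δ^2) ≥ 27−15.
δ+…+δ^2 = 1/10·(1−(1/10)^2)/(1−1/10) = 0.1100, and (27−15)/(15−2) = 0.9231.
0.1100 < 0.9231, so cooperation is not sustainable.

No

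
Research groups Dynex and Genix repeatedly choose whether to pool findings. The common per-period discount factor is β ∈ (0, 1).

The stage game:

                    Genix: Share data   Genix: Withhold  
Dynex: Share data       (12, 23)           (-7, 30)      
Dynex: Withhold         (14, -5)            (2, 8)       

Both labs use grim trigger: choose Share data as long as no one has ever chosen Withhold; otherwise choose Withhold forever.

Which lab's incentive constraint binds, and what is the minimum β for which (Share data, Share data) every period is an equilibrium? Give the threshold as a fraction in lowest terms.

Dynex's threshold: (14−12)/(14−2) = 1/6.
Genix's threshold: (30−23)/(30−8) = 7/22.
1/6 < 7/22, so Genix binds and β* = 7/22.

Genix; β ≥ 7/22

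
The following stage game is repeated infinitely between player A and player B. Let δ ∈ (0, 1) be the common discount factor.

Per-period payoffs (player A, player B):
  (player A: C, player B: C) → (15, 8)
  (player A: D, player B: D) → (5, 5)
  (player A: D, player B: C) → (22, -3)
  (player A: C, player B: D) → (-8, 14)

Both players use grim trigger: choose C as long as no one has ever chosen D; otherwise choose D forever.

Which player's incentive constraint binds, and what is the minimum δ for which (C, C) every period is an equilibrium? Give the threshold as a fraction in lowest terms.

player A's threshold: (22−15)/(22−5) = 7/17.
player B's threshold: (14−8)/(14−5) = 2/3.
7/17 < 2/3, so player B binds and δ* = 2/3.

player B; δ ≥ 2/3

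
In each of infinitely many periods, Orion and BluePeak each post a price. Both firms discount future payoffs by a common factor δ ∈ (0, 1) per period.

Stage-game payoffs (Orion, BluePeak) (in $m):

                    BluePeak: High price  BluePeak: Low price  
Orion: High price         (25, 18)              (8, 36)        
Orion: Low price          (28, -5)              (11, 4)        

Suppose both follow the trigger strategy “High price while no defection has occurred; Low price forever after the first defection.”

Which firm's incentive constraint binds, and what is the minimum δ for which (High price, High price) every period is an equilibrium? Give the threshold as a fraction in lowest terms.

BluePeak; δ ≥ 9/16

Orion: cooperation gives 25 each period; deviation gives 28 once then 11 forever.
  25/(1−δ) ≥ 28 + 11δ/(1−δ) ⇒ δ ≥ 3/17.
BluePeak: cooperation gives 18 each period; deviation gives 36 once then 4 forever.
  δ ≥ 18/32 = 9/16.
Both must hold, so the binding constraint is BluePeak's: δ ≥ 9/16.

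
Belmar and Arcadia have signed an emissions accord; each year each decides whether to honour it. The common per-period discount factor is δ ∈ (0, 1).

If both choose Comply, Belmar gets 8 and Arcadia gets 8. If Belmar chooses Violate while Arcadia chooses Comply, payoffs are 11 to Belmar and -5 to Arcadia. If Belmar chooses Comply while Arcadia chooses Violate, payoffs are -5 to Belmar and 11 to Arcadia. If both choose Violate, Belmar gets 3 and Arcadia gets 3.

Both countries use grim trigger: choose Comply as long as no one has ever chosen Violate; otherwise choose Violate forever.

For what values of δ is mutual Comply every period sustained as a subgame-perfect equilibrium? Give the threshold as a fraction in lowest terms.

3/8

One-period gain from deviating is 11 − 8 = 3. The loss is 8 − 3 = 5 in every subsequent period, with present value 5·δ/(1−δ).
Deviation is unprofitable when 5·δ/(1−δ) ≥ 3, i.e. δ/(1−δ) ≥ 3/5.
Equivalently δ ≥ 3/(3+5) = 3/8.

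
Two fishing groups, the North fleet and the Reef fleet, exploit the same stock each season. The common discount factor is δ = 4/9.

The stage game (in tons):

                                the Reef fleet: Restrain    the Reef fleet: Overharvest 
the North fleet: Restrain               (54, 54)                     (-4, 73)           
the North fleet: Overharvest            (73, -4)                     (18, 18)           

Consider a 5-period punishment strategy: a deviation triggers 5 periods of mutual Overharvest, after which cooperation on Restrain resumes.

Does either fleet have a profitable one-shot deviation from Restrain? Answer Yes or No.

IC: δ+…+δ^5 ≥ (73−54)/(54−18) = 19/36.
At δ = 4/9: partial sum = 0.7861 ≥ 0.5278. Cooperation sustainable.

No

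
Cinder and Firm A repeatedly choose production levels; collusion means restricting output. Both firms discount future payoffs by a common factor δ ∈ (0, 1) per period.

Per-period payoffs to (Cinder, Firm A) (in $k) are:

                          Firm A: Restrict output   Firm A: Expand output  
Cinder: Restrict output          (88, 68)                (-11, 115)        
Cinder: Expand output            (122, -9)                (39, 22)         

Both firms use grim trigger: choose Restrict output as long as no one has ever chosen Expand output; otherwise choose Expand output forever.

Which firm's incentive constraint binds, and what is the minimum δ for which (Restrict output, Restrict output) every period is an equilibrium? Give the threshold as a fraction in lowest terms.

Firm A; δ ≥ 47/93

Cinder's threshold: (122−88)/(122−39) = 34/83.
Firm A's threshold: (115−68)/(115−22) = 47/93.
34/83 < 47/93, so Firm A binds and δ* = 47/93.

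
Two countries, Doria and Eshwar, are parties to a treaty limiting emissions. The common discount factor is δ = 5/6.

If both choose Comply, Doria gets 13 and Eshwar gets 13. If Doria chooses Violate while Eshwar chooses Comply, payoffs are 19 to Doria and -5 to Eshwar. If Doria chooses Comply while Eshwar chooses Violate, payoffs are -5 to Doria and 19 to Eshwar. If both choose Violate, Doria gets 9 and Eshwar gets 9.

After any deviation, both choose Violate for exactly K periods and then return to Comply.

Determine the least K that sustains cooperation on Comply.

2

IC: δ(1−δ^K)/(1−δ) ≥ (19−13)/(13−9) = 3/2.
With δ = 5/6: need 1 − δ^K ≥ 3/2·(1−5/6)/(5/6), i.e. δ^K ≤ 0.7000.
Since (5/6)^1 = 0.8333 and (5/6)^2 = 0.6944, the smallest such K is 2.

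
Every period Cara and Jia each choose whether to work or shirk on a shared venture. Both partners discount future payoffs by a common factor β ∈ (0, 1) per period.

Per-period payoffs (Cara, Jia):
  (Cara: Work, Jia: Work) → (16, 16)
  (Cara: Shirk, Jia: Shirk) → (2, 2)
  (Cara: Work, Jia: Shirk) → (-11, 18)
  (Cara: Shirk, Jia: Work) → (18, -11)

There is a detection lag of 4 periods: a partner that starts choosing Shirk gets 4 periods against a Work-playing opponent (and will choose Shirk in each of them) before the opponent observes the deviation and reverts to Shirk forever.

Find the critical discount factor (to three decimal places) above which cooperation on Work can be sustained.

The best deviation is to choose Shirk for all 4 undetected periods, earning 18 each, then 2 forever once detected.
Deviation value: 18(1−β^4)/(1−β) + 2β^4/(1−β); cooperation value: 16/(1−β).
IC: 16 ≥ 18(1−β^4) + 2β^4 = 18 − 16β^4.
So β^4 ≥ 2/16 = 1/8, giving β ≥ (1/8)^(1/4) ≈ 0.595.

0.595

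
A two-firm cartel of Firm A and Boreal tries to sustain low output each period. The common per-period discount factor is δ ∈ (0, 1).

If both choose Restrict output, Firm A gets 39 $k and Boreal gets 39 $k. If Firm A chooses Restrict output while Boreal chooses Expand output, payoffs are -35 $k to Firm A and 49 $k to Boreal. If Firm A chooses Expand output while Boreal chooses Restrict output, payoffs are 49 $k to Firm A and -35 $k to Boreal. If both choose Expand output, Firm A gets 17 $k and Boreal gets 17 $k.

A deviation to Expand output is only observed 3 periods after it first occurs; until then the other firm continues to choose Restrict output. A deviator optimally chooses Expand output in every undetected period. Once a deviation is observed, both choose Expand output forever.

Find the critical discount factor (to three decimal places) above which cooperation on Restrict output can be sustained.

Deviating for the 3 undetected periods gains 49−39 = 10 per period over cooperation, then loses 39−17 = 22 per period forever once punishment starts.
Gain: 10(1 + δ + … + δ^2); loss: 22·δ^3/(1−δ).
No profitable deviation ⇔ 10(1−δ^3) ≤ 22·δ^3, i.e. δ^3 ≥ 10/(10+22) = 5/16.
Hence δ ≥ (5/16)^(1/3) ≈ 0.679.

0.679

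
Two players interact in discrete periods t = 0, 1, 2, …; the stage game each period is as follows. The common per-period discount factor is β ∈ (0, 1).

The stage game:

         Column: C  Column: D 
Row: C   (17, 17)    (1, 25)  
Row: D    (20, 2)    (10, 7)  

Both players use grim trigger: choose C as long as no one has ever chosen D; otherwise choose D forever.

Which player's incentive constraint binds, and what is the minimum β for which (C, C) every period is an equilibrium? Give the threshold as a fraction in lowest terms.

Row's threshold: (20−17)/(20−10) = 3/10.
Column's threshold: (25−17)/(25−7) = 4/9.
3/10 < 4/9, so Column binds and β* = 4/9.

Column; β ≥ 4/9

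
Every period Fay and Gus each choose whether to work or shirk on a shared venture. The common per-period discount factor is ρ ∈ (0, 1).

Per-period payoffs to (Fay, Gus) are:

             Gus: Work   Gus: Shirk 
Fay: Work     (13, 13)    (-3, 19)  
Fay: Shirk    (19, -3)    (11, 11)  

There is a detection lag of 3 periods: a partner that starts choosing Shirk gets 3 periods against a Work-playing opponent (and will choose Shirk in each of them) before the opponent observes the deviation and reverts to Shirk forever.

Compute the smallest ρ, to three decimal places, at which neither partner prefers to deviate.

Deviating for the 3 undetected periods gains 19−13 = 6 per period over cooperation, then loses 13−11 = 2 per period forever once punishment starts.
Gain: 6(1 + ρ + … + ρ^2); loss: 2·ρ^3/(1−ρ).
No profitable deviation ⇔ 6(1−ρ^3) ≤ 2·ρ^3, i.e. ρ^3 ≥ 6/(6+2) = 3/4.
Hence ρ ≥ (3/4)^(1/3) ≈ 0.909.

0.909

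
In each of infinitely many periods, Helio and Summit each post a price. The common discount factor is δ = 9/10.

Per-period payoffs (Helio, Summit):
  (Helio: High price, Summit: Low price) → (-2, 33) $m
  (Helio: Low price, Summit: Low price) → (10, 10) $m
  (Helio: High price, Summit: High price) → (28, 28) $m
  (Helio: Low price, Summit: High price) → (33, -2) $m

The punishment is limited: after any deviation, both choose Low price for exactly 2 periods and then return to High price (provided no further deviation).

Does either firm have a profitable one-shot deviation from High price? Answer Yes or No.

Comparing payoff streams over the 3 periods until play realigns: cooperate → 28(1+δ+…+δ^2); deviate → 33 + 10(δ+…+δ^2).
Cooperation is sustained iff (28−10)(δ+…+δ^2) ≥ 33−28.
δ+…+δ^2 = 9/10·(1−(9/10)^2)/(1−9/10) = 1.7100, and (33−28)/(28−10) = 0.2778.
1.7100 ≥ 0.2778, so cooperation is sustainable.

No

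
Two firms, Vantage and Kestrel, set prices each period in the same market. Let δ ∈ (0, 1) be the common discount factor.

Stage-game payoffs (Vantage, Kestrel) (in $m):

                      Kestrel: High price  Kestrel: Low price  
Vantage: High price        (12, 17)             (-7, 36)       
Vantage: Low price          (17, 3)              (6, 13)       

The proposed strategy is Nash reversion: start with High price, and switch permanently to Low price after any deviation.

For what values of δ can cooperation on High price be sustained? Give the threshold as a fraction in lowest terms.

19/23

Vantage's threshold: (17−12)/(17−6) = 5/11.
Kestrel's threshold: (36−17)/(36−13) = 19/23.
5/11 < 19/23, so Kestrel binds and δ* = 19/23.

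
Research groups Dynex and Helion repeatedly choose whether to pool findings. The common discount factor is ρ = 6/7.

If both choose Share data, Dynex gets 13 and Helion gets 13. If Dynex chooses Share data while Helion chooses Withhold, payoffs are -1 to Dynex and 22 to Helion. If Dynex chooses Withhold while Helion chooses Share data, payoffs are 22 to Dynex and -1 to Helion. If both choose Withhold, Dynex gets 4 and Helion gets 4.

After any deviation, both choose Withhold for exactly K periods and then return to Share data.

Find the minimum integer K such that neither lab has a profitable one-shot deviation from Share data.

IC: ρ(1−ρ^K)/(1−ρ) ≥ (22−13)/(13−4) = 1.
With ρ = 6/7: need 1 − ρ^K ≥ 1·(1−6/7)/(6/7), i.e. ρ^K ≤ 0.8333.
Since (6/7)^1 = 0.8571 and (6/7)^2 = 0.7347, the smallest such K is 2.

2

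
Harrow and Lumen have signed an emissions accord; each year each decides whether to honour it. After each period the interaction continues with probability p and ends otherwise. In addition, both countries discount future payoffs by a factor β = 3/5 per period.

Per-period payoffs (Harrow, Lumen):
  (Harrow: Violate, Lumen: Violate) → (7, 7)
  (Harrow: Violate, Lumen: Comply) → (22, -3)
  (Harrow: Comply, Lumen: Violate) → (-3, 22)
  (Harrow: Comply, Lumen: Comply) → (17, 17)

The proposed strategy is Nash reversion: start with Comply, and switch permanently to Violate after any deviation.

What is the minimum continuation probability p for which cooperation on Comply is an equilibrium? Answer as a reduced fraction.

5/9

With continuation probability p and discount β, the effective per-period discount factor is βp.
Grim-trigger IC: βp ≥ (22−17)/(22−7) = 1/3.
So p ≥ (1/3)/(3/5) = 5/9.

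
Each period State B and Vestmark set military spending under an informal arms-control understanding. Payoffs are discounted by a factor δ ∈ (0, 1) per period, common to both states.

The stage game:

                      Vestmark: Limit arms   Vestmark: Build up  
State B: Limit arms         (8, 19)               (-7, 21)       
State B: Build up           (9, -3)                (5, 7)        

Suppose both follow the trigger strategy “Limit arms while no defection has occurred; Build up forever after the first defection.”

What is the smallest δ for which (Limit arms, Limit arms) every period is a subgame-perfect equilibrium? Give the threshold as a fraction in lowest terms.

1/4

State B: cooperation gives 8 each period; deviation gives 9 once then 5 forever.
  8/(1−δ) ≥ 9 + 5δ/(1−δ) ⇒ δ ≥ 1/4.
Vestmark: cooperation gives 19 each period; deviation gives 21 once then 7 forever.
  δ ≥ 2/14 = 1/7.
Both must hold, so the binding constraint is State B's: δ ≥ 1/4.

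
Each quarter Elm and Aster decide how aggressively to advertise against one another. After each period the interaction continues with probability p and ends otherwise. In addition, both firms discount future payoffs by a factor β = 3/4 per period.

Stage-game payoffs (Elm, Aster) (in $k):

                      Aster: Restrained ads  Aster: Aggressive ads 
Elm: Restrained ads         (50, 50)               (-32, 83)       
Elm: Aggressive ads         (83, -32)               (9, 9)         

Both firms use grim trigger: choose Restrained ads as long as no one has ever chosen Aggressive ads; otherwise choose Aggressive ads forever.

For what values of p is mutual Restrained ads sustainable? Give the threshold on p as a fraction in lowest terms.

22/37

Expected continuation weight on next period's payoff is β·p = 3/4·p, which plays the role of the discount factor.
Cooperation requires 3/4·p ≥ (83−50)/(83−9) = 33/74, hence p ≥ 22/37.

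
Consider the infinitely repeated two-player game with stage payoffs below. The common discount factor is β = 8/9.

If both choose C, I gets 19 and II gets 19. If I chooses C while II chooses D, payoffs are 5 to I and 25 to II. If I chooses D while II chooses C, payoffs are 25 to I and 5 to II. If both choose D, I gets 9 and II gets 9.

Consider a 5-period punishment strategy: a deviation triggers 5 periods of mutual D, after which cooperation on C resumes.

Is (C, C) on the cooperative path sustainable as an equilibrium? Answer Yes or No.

Comparing payoff streams over the 6 periods until play realigns: cooperate → 19(1+β+…+β^5); deviate → 25 + 9(β+…+β^5).
Cooperation is sustained iff (19−9)(β+…+β^5) ≥ 25−19.
β+…+β^5 = 8/9·(1−(8/9)^5)/(1−8/9) = 3.5606, and (25−19)/(19−9) = 0.6000.
3.5606 ≥ 0.6000, so cooperation is sustainable.

Yes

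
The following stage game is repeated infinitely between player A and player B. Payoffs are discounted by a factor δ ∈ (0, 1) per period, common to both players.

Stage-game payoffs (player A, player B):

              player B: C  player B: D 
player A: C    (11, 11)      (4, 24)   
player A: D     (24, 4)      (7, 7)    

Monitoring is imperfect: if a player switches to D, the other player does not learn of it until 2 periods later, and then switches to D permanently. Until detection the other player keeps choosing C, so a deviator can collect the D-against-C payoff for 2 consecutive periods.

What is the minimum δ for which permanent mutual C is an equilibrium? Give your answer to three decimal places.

A deviator earns 24 for 2 periods, then 7 forever; cooperating earns 11 forever. Multiplying the IC by (1−δ):
11 ≥ 24(1−δ^2) + 7δ^2, so 17·δ^2 ≥ 13 and δ^2 ≥ 13/17.
δ ≥ (13/17)^(1/2) ≈ 0.874.

0.874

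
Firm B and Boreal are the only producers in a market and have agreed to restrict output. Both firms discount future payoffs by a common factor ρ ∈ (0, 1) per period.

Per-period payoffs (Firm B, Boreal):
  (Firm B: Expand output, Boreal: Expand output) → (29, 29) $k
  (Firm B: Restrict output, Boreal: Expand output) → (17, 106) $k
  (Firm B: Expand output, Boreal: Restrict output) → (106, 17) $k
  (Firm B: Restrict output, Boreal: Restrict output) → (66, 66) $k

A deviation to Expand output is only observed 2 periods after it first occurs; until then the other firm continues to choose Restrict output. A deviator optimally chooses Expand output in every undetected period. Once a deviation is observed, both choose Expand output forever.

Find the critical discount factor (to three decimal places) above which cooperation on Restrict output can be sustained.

The best deviation is to choose Expand output for all 2 undetected periods, earning 106 each, then 29 forever once detected.
Deviation value: 106(1−ρ^2)/(1−ρ) + 29ρ^2/(1−ρ); cooperation value: 66/(1−ρ).
IC: 66 ≥ 106(1−ρ^2) + 29ρ^2 = 106 − 77ρ^2.
So ρ^2 ≥ 40/77, giving ρ ≥ (40/77)^(1/2) ≈ 0.721.

0.721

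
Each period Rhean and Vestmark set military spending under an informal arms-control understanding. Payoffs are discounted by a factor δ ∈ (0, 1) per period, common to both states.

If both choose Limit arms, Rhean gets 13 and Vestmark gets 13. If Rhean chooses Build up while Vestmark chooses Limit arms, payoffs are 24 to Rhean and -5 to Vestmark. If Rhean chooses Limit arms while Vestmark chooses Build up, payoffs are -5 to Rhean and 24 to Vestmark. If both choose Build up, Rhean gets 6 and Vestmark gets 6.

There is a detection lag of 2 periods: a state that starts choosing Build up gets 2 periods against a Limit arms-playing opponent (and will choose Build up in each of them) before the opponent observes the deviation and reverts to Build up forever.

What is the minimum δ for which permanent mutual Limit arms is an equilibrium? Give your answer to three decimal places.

The best deviation is to choose Build up for all 2 undetected periods, earning 24 each, then 6 forever once detected.
Deviation value: 24(1−δ^2)/(1−δ) + 6δ^2/(1−δ); cooperation value: 13/(1−δ).
IC: 13 ≥ 24(1−δ^2) + 6δ^2 = 24 − 18δ^2.
So δ^2 ≥ 11/18, giving δ ≥ (11/18)^(1/2) ≈ 0.782.

0.782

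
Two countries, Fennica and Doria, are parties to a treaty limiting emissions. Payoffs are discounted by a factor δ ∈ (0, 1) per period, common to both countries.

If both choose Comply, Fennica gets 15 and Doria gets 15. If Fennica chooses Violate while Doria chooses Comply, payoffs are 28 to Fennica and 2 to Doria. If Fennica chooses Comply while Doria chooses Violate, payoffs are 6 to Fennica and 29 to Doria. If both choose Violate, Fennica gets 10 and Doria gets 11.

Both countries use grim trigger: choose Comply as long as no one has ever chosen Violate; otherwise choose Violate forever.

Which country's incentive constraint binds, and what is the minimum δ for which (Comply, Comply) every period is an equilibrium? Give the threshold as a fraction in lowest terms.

Fennica: cooperation gives 15 each period; deviation gives 28 once then 10 forever.
  15/(1−δ) ≥ 28 + 10δ/(1−δ) ⇒ δ ≥ 13/18.
Doria: cooperation gives 15 each period; deviation gives 29 once then 11 forever.
  δ ≥ 14/18 = 7/9.
Both must hold, so the binding constraint is Doria's: δ ≥ 7/9.

Doria; δ ≥ 7/9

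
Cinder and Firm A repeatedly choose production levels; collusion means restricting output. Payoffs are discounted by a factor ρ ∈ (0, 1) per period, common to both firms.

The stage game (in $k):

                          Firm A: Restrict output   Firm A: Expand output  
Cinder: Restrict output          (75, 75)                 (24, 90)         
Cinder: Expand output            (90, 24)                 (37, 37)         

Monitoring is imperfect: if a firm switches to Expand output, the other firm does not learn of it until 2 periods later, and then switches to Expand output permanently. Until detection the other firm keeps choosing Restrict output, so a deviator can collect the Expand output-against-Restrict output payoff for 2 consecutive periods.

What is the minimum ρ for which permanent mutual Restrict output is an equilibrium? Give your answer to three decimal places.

A deviator earns 90 for 2 periods, then 37 forever; cooperating earns 75 forever. Multiplying the IC by (1−ρ):
75 ≥ 90(1−ρ^2) + 37ρ^2, so 53·ρ^2 ≥ 15 and ρ^2 ≥ 15/53.
ρ ≥ (15/53)^(1/2) ≈ 0.532.

0.532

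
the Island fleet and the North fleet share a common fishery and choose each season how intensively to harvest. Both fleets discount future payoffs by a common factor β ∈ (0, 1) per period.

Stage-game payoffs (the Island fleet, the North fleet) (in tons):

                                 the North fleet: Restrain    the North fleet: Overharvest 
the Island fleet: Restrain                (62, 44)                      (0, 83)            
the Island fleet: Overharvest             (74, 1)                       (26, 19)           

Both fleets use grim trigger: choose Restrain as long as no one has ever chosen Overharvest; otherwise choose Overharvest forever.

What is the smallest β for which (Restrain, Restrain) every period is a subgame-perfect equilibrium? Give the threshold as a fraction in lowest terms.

39/64

the Island fleet: cooperation gives 62 each period; deviation gives 74 once then 26 forever.
  62/(1−β) ≥ 74 + 26β/(1−β) ⇒ β ≥ 12/48 = 1/4.
the North fleet: cooperation gives 44 each period; deviation gives 83 once then 19 forever.
  β ≥ 39/64.
Both must hold, so the binding constraint is the North fleet's: β ≥ 39/64.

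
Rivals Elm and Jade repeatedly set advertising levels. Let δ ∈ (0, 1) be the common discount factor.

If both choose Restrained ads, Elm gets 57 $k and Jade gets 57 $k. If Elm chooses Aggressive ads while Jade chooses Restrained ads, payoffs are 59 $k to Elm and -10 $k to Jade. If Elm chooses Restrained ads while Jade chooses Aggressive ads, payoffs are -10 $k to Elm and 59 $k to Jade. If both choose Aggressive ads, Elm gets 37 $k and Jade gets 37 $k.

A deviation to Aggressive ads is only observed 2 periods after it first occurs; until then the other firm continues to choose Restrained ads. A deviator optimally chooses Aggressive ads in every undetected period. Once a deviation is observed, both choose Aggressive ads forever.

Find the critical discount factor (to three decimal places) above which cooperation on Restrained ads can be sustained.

A deviator earns 59 for 2 periods, then 37 forever; cooperating earns 57 forever. Multiplying the IC by (1−δ):
57 ≥ 59(1−δ^2) + 37δ^2, so 22·δ^2 ≥ 2 and δ^2 ≥ 1/11.
δ ≥ (1/11)^(1/2) ≈ 0.302.

0.302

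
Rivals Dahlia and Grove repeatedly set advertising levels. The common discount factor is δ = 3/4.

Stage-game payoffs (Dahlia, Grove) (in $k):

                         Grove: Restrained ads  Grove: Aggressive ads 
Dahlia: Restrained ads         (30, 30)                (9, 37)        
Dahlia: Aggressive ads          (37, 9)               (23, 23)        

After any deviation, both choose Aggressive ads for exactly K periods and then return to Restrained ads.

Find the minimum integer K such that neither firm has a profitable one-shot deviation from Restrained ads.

2

Need Σ_{k=1}^{K} δ^k ≥ (37−30)/(30−23) = 1.0000 at δ = 3/4.
At K = 1 the sum is 0.7500 < 1.0000; at K = 2 it is 1.3125 ≥ 1.0000.
So the minimum punishment length is K = 2.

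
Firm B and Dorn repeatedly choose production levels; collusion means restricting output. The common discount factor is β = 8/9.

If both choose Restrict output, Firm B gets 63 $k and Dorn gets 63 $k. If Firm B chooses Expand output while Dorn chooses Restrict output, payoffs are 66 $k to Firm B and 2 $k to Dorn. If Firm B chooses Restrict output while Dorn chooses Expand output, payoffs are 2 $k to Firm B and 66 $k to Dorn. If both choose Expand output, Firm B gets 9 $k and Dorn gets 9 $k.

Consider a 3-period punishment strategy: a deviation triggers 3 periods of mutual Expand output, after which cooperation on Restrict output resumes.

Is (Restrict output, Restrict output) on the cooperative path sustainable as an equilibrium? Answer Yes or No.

A one-shot deviation gives 66 now, then 9 for 3 periods, then back to 63.
Gain from deviating: (66−63) today; loss: (63−9) in each of the next 3 periods.
No-deviation condition: (63−9)(β+…+β^3) ≥ 66−63, i.e. β+…+β^3 ≥ 1/18.
At β = 8/9: β+…+β^3 = 2.3813 ≥ 0.0556.
So cooperation is sustainable.

Yes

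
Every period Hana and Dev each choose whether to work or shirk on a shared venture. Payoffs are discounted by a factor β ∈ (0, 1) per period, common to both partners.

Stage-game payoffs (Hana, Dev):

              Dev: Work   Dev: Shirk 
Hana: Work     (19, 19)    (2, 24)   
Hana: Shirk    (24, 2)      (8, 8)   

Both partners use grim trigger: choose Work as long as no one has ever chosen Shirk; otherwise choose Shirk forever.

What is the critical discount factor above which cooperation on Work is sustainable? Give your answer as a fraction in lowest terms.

Cooperation forever yields 19 each period: 19/(1−β).
Deviating yields 24 once, then 8 forever: 24 + 8β/(1−β).
No profitable deviation requires 19/(1−β) ≥ 24 + 8β/(1−β).
Multiplying by (1−β): 19 ≥ 24(1−β) + 8β = 24 − 16β.
So 16β ≥ 5, i.e. β ≥ 5/16.

5/16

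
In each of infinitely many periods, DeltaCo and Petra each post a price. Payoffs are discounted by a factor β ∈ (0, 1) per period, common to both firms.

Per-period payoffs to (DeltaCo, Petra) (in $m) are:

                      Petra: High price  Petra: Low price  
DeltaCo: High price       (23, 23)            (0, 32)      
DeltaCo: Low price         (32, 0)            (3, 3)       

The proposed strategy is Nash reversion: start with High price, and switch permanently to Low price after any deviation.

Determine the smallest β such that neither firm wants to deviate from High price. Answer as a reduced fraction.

23/(1−β) ≥ 32 + 3β/(1−β)
23 ≥ 32 − 29β
β ≥ 9/29.

9/29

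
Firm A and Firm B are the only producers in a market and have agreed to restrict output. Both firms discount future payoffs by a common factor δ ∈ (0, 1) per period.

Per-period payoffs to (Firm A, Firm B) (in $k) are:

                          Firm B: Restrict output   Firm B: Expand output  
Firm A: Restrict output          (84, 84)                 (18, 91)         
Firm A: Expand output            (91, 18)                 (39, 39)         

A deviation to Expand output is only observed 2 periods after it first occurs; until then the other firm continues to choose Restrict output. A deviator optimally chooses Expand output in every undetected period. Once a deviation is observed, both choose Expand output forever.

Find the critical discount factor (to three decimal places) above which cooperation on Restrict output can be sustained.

The best deviation is to choose Expand output for all 2 undetected periods, earning 91 each, then 39 forever once detected.
Deviation value: 91(1−δ^2)/(1−δ) + 39δ^2/(1−δ); cooperation value: 84/(1−δ).
IC: 84 ≥ 91(1−δ^2) + 39δ^2 = 91 − 52δ^2.
So δ^2 ≥ 7/52, giving δ ≥ (7/52)^(1/2) ≈ 0.367.

0.367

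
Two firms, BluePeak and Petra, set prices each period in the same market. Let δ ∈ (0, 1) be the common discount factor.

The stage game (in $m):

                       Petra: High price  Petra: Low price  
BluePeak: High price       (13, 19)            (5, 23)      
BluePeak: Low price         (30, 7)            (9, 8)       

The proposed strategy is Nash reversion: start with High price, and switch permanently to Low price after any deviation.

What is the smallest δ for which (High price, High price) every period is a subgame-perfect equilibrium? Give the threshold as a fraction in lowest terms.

BluePeak's threshold: (30−13)/(30−9) = 17/21.
Petra's threshold: (23−19)/(23−8) = 4/15.
17/21 > 4/15, so BluePeak binds and δ* = 17/21.

17/21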